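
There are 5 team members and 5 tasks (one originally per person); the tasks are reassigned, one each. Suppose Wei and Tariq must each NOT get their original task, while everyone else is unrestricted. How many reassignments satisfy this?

Let A_j be the event that the j-th constrained one is fixed. By inclusion-exclusion over the 2 events:
Σ_{j=0}^{2} (-1)^j C(2,j)(5-j)!
= C(2,0)·5! - C(2,1)·4! + C(2,2)·3!
= 120 - 48 + 6
= 78

78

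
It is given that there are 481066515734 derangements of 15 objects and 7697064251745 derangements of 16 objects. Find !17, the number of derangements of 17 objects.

!17 = (17-1)·(!16 + !15) = 16·(7697064251745 + 481066515734) = 16·8178130767479 = 130850092279664.

130850092279664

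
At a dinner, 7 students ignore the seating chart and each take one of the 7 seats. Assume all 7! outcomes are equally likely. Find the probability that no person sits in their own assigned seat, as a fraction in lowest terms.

103/280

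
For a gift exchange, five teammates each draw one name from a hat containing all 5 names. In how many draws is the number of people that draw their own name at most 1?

89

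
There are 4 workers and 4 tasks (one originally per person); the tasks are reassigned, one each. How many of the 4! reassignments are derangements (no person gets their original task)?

9

!4 = 4! · Σ_{k=0}^{4} (-1)^k/k!
= 4! - 4!/1! + 4!/2! - 4!/3! + 4!/4!
= 24 - 24 + 12 - 4 + 1
= 9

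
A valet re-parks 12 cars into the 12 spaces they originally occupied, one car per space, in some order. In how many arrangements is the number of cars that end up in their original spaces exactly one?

Choose which one of the 12 is fixed: C(12,1) = 12.
The remaining 11 must be deranged: !11 = 14684570.
Total: 12 × 14684570 = 176214840.

176214840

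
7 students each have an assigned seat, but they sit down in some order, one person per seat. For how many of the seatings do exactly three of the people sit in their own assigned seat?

315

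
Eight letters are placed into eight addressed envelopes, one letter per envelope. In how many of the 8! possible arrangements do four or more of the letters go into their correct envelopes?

771

Sum C(8,i)·!(8-i) for i = 4..8:
  i=4: C(8,4)·!4 = 70·9 = 630
  i=5: C(8,5)·!3 = 56·2 = 112
  i=6: C(8,6)·!2 = 28·1 = 28
  i=7: C(8,7)·!1 = 8·0 = 0
  i=8: C(8,8)·!0 = 1·1 = 1
Total = 771.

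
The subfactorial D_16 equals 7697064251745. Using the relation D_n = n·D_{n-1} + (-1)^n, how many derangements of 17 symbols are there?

130850092279664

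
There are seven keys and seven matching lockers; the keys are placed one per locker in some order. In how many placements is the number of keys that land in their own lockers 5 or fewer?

5039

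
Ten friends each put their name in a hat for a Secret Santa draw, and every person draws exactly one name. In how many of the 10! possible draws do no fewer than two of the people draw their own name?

Sum C(10,i)·!(10-i) for i = 2..10:
  i=2: C(10,2)·!8 = 45·14833 = 667485
  i=3: C(10,3)·!7 = 120·1854 = 222480
  i=4: C(10,4)·!6 = 210·265 = 55650
  i=5: C(10,5)·!5 = 252·44 = 11088
  i=6: C(10,6)·!4 = 210·9 = 1890
  i=7: C(10,7)·!3 = 120·2 = 240
  i=8: C(10,8)·!2 = 45·1 = 45
  i=9: C(10,9)·!1 = 10·0 = 0
  i=10: C(10,10)·!0 = 1·1 = 1
Total = 958879.

958879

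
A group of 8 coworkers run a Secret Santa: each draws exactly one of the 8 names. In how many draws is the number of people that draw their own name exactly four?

630

Pick the 4 fixed positions: C(8,4) = 70 ways.
The remaining 4 must be deranged: !4 = 9.
Total: 70 × 9 = 630.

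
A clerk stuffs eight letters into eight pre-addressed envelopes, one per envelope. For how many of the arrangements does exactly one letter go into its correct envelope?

14832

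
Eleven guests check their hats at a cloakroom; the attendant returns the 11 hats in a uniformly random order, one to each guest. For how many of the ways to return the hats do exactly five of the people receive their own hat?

122430

Pick the 5 fixed positions: C(11,5) = 462 ways.
The other 6 form a derangement: !6 = 265.
Total: 462 × 265 = 122430.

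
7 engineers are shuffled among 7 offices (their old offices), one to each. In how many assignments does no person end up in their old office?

1854

The subfactorial !7 = [7!/e] (nearest integer).
7! = 5040, and 5040/e ≈ 1854.11, so !7 = 1854.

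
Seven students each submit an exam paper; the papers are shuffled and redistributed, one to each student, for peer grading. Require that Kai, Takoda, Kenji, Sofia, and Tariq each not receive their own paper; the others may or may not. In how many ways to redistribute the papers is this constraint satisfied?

2428

Inclusion-exclusion on the 5 forbidden self-matches:
Σ_{j=0}^{5} (-1)^j C(5,j)(7-j)!
= C(5,0)·7! - C(5,1)·6! + C(5,2)·5! - C(5,3)·4! + C(5,4)·3! - C(5,5)·2!
= 5040 - 3600 + 1200 - 240 + 30 - 2
= 2428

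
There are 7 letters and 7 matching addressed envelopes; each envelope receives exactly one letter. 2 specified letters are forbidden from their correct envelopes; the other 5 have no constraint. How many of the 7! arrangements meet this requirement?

3720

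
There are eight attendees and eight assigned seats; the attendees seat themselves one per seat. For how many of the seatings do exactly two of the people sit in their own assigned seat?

7420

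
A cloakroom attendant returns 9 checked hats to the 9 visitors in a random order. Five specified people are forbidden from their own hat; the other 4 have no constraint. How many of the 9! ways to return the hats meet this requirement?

Let A_j be the event that the j-th constrained one is fixed. By inclusion-exclusion over the 5 events:
Σ_{j=0}^{5} (-1)^j C(5,j)(9-j)!
= C(5,0)·9! - C(5,1)·8! + C(5,2)·7! - C(5,3)·6! + C(5,4)·5! - C(5,5)·4!
= 362880 - 201600 + 50400 - 7200 + 600 - 24
= 205056

205056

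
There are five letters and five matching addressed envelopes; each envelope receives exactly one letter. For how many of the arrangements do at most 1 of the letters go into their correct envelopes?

89

# with exactly i fixed is C(5,i)·!(5-i); sum over i=0..1:
  i=0: C(5,0)·!5 = 1·44 = 44
  i=1: C(5,1)·!4 = 5·9 = 45
Total = 89.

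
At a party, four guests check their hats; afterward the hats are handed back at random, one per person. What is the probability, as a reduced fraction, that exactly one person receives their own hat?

Favorable outcomes: C(4,1)·!3 = 4·2 = 8.
Total outcomes: 4! = 24.
Probability = 8/24 = 1/3.

1/3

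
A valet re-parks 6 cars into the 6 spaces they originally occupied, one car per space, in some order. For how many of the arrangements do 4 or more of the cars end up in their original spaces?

Sum C(6,i)·!(6-i) for i = 4..6:
  i=4: C(6,4)·!2 = 15·1 = 15
  i=5: C(6,5)·!1 = 6·0 = 0
  i=6: C(6,6)·!0 = 1·1 = 1
Total = 16.

16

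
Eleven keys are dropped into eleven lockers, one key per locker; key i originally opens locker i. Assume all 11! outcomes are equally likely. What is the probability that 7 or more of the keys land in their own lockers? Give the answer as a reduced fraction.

839/9979200

Favorable outcomes: Σ_{i≥7} C(11,i)·!(11-i) = 330·9 + 165·2 + 55·1 + 11·0 + 1·1 = 3356.
Total outcomes: 11! = 39916800.
Probability = 3356/39916800 = 839/9979200.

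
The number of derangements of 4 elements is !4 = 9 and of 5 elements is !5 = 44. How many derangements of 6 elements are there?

265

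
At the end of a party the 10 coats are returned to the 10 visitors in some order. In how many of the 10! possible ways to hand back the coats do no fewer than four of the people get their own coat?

68914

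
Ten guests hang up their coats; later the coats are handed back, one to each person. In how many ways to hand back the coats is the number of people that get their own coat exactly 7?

240

Pick the 7 fixed positions: C(10,7) = 120 ways.
The other 3 form a derangement: !3 = 2.
Total: 120 × 2 = 240.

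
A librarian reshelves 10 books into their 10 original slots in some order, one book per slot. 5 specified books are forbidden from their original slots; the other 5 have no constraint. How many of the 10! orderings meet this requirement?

2170680

Let A_j be the event that the j-th constrained one is fixed. By inclusion-exclusion over the 5 events:
Σ_{j=0}^{5} (-1)^j C(5,j)(10-j)!
= C(5,0)·10! - C(5,1)·9! + C(5,2)·8! - C(5,3)·7! + C(5,4)·6! - C(5,5)·5!
= 3628800 - 1814400 + 403200 - 50400 + 3600 - 120
= 2170680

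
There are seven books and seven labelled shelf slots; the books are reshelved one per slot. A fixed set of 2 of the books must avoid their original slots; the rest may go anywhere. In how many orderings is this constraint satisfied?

Let A_j be the event that the j-th constrained one is fixed. By inclusion-exclusion over the 2 events:
Σ_{j=0}^{2} (-1)^j C(2,j)(7-j)!
= C(2,0)·7! - C(2,1)·6! + C(2,2)·5!
= 5040 - 1440 + 120
= 3720

3720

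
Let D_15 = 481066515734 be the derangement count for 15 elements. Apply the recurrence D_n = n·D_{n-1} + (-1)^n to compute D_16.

7697064251745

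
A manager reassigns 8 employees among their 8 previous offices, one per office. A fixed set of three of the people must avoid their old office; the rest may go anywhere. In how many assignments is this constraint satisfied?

Inclusion-exclusion on the 3 forbidden self-matches:
Σ_{j=0}^{3} (-1)^j C(3,j)(8-j)!
= C(3,0)·8! - C(3,1)·7! + C(3,2)·6! - C(3,3)·5!
= 40320 - 15120 + 2160 - 120
= 27240

27240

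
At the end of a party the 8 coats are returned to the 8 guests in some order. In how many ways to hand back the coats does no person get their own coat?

14833

!8 = 8! · Σ_{k=0}^{8} (-1)^k/k!
= 8! - 8!/1! + 8!/2! - 8!/3! + 8!/4! - 8!/5! + 8!/6! - 8!/7! + 8!/8!
= 40320 - 40320 + 20160 - 6720 + 1680 - 336 + 56 - 8 + 1
= 14833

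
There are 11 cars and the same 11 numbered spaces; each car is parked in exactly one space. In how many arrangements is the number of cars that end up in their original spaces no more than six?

39913444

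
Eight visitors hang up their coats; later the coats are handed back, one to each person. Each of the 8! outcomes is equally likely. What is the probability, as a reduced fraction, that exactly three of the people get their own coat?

Favorable outcomes: C(8,3)·!5 = 56·44 = 2464.
Total outcomes: 8! = 40320.
Probability = 2464/40320 = 11/180.

11/180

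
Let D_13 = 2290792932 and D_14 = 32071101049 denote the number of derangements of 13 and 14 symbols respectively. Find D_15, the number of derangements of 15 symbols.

481066515734

D_15 = (15-1)·(D_14 + D_13) = 14·(32071101049 + 2290792932) = 14·34361893981 = 481066515734.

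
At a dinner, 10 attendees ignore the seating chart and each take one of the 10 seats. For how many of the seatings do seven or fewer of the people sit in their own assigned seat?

3628754

Sum C(10,i)·!(10-i) for i = 0..7:
  i=0: C(10,0)·!10 = 1·1334961 = 1334961
  i=1: C(10,1)·!9 = 10·133496 = 1334960
  i=2: C(10,2)·!8 = 45·14833 = 667485
  i=3: C(10,3)·!7 = 120·1854 = 222480
  i=4: C(10,4)·!6 = 210·265 = 55650
  i=5: C(10,5)·!5 = 252·44 = 11088
  i=6: C(10,6)·!4 = 210·9 = 1890
  i=7: C(10,7)·!3 = 120·2 = 240
Total = 3628754.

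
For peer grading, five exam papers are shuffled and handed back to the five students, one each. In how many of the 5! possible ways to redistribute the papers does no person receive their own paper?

44

!5 = 5! · Σ_{k=0}^{5} (-1)^k/k!
= 5! - 5!/1! + 5!/2! - 5!/3! + 5!/4! - 5!/5!
= 120 - 120 + 60 - 20 + 5 - 1
= 44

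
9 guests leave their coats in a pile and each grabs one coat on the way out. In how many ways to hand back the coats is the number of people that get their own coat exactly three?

Choose which 3 of the 9 are fixed: C(9,3) = 84.
The other 6 form a derangement: !6 = 265.
Total: 84 × 265 = 22260.

22260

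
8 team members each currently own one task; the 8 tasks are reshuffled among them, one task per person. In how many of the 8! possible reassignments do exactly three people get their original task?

2464

Pick the 3 fixed positions: C(8,3) = 56 ways.
The other 5 form a derangement: !5 = 44.
Total: 56 × 44 = 2464.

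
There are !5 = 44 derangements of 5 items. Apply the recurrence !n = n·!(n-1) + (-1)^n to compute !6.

265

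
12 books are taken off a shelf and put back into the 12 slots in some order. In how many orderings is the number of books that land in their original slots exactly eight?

4455

Pick the 8 fixed positions: C(12,8) = 495 ways.
The remaining 4 must be deranged: !4 = 9.
Total: 495 × 9 = 4455.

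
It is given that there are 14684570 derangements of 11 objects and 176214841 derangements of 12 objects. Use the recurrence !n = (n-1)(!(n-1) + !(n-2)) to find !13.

!13 = (13-1)·(!12 + !11) = 12·(176214841 + 14684570) = 12·190899411 = 2290792932.

2290792932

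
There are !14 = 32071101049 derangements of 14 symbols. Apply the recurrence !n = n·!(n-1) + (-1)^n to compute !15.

481066515734

!15 = 15·32071101049 - 1 = 481066515734.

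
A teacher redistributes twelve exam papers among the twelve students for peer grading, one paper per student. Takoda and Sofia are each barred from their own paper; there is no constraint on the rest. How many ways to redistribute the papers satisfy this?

Inclusion-exclusion on the 2 forbidden self-matches:
Σ_{j=0}^{2} (-1)^j C(2,j)(12-j)!
= C(2,0)·12! - C(2,1)·11! + C(2,2)·10!
= 479001600 - 79833600 + 3628800
= 402796800

402796800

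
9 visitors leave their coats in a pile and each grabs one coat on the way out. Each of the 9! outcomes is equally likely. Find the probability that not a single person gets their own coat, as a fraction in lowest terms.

16687/45360

Favorable outcomes: !9 = 133496.
Total outcomes: 9! = 362880.
Probability = 133496/362880 = 16687/45360.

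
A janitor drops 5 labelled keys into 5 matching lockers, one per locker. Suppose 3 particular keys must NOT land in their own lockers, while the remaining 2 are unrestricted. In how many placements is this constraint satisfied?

64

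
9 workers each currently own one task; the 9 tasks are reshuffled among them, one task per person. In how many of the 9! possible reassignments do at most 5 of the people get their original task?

# with exactly i fixed is C(9,i)·!(9-i); sum over i=0..5:
  i=0: C(9,0)·!9 = 1·133496 = 133496
  i=1: C(9,1)·!8 = 9·14833 = 133497
  i=2: C(9,2)·!7 = 36·1854 = 66744
  i=3: C(9,3)·!6 = 84·265 = 22260
  i=4: C(9,4)·!5 = 126·44 = 5544
  i=5: C(9,5)·!4 = 126·9 = 1134
Total = 362675.

362675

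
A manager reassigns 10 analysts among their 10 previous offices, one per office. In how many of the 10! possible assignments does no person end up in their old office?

1334961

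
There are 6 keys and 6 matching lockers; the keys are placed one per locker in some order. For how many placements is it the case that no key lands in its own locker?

265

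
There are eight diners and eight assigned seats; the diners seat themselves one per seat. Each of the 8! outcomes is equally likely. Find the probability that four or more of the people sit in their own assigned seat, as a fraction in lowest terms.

Favorable outcomes: Σ_{i≥4} C(8,i)·!(8-i) = 70·9 + 56·2 + 28·1 + 8·0 + 1·1 = 771.
Total outcomes: 8! = 40320.
Probability = 771/40320 = 257/13440.

257/13440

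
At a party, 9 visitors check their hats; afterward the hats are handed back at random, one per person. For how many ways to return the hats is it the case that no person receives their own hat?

By inclusion-exclusion, !9 = Σ (-1)^k · 9!/k! for k=0..9
= 9! - 9!/1! + 9!/2! - 9!/3! + 9!/4! - 9!/5! + 9!/6! - 9!/7! + 9!/8! - 9!/9!
= 362880 - 362880 + 181440 - 60480 + 15120 - 3024 + 504 - 72 + 9 - 1
= 133496

133496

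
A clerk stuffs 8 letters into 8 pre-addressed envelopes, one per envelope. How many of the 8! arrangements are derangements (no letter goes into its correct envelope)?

14833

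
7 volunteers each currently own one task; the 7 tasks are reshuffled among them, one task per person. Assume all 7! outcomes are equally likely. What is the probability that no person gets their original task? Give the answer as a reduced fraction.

Favorable outcomes: !7 = 1854.
Total outcomes: 7! = 5040.
Probability = 1854/5040 = 103/280.

103/280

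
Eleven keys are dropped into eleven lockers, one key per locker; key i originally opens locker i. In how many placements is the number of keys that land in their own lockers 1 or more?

25232230

# with exactly i fixed is C(11,i)·!(11-i); sum over i=1..11:
  i=1: C(11,1)·!10 = 11·1334961 = 14684571
  i=2: C(11,2)·!9 = 55·133496 = 7342280
  i=3: C(11,3)·!8 = 165·14833 = 2447445
  i=4: C(11,4)·!7 = 330·1854 = 611820
  i=5: C(11,5)·!6 = 462·265 = 122430
  i=6: C(11,6)·!5 = 462·44 = 20328
  i=7: C(11,7)·!4 = 330·9 = 2970
  i=8: C(11,8)·!3 = 165·2 = 330
  i=9: C(11,9)·!2 = 55·1 = 55
  i=10: C(11,10)·!1 = 11·0 = 0
  i=11: C(11,11)·!0 = 1·1 = 1
Total = 25232230.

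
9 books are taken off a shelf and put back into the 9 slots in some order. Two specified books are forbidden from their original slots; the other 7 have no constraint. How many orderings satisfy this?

287280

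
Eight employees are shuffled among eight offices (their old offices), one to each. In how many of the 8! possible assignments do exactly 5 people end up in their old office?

Choose which 5 of the 8 are fixed: C(8,5) = 56.
The other 3 form a derangement: !3 = 2.
Total: 56 × 2 = 112.

112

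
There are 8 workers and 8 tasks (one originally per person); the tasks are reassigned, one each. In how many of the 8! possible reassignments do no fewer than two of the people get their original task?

10655

Sum C(8,i)·!(8-i) for i = 2..8:
  i=2: C(8,2)·!6 = 28·265 = 7420
  i=3: C(8,3)·!5 = 56·44 = 2464
  i=4: C(8,4)·!4 = 70·9 = 630
  i=5: C(8,5)·!3 = 56·2 = 112
  i=6: C(8,6)·!2 = 28·1 = 28
  i=7: C(8,7)·!1 = 8·0 = 0
  i=8: C(8,8)·!0 = 1·1 = 1
Total = 10655.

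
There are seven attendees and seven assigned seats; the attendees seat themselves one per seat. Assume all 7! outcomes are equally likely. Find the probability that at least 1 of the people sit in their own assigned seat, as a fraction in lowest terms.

Favorable outcomes: Σ_{i≥1} C(7,i)·!(7-i) = 7·265 + 21·44 + 35·9 + 35·2 + 21·1 + 7·0 + 1·1 = 3186.
Total outcomes: 7! = 5040.
Probability = 3186/5040 = 177/280.

177/280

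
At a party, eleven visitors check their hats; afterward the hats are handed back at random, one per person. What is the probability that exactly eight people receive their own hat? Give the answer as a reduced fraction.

1/120960

Favorable outcomes: C(11,8)·!3 = 165·2 = 330.
Total outcomes: 11! = 39916800.
Probability = 330/39916800 = 1/120960.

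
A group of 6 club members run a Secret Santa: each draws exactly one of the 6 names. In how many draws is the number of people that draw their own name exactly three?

Pick the 3 fixed positions: C(6,3) = 20 ways.
The other 3 form a derangement: !3 = 2.
Total: 20 × 2 = 40.

40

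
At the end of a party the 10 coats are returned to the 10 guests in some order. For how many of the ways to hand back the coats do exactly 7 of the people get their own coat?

240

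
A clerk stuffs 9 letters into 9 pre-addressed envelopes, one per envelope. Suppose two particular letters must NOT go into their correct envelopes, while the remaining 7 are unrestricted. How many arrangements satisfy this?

287280

Let A_j be the event that the j-th constrained one is fixed. By inclusion-exclusion over the 2 events:
Σ_{j=0}^{2} (-1)^j C(2,j)(9-j)!
= C(2,0)·9! - C(2,1)·8! + C(2,2)·7!
= 362880 - 80640 + 5040
= 287280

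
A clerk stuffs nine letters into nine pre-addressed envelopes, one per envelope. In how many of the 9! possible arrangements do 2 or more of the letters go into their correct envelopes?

95887

# with exactly i fixed is C(9,i)·!(9-i); sum over i=2..9:
  i=2: C(9,2)·!7 = 36·1854 = 66744
  i=3: C(9,3)·!6 = 84·265 = 22260
  i=4: C(9,4)·!5 = 126·44 = 5544
  i=5: C(9,5)·!4 = 126·9 = 1134
  i=6: C(9,6)·!3 = 84·2 = 168
  i=7: C(9,7)·!2 = 36·1 = 36
  i=8: C(9,8)·!1 = 9·0 = 0
  i=9: C(9,9)·!0 = 1·1 = 1
Total = 95887.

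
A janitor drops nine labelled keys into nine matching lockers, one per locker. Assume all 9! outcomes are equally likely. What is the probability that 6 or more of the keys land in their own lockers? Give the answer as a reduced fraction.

Favorable outcomes: Σ_{i≥6} C(9,i)·!(9-i) = 84·2 + 36·1 + 9·0 + 1·1 = 205.
Total outcomes: 9! = 362880.
Probability = 205/362880 = 41/72576.

41/72576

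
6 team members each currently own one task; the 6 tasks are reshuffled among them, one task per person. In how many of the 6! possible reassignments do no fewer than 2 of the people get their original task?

# with exactly i fixed is C(6,i)·!(6-i); sum over i=2..6:
  i=2: C(6,2)·!4 = 15·9 = 135
  i=3: C(6,3)·!3 = 20·2 = 40
  i=4: C(6,4)·!2 = 15·1 = 15
  i=5: C(6,5)·!1 = 6·0 = 0
  i=6: C(6,6)·!0 = 1·1 = 1
Total = 191.

191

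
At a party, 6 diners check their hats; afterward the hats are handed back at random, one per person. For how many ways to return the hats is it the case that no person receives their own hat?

265

The subfactorial !6 = [6!/e] (nearest integer).
6! = 720, and 720/e ≈ 264.87, so !6 = 265.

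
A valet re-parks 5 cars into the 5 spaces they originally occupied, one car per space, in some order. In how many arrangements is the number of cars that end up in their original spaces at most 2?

Sum C(5,i)·!(5-i) for i = 0..2:
  i=0: C(5,0)·!5 = 1·44 = 44
  i=1: C(5,1)·!4 = 5·9 = 45
  i=2: C(5,2)·!3 = 10·2 = 20
Total = 109.

109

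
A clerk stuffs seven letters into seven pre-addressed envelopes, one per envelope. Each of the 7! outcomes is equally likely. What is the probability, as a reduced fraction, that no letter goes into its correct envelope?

Favorable outcomes: !7 = 1854.
Total outcomes: 7! = 5040.
Probability = 1854/5040 = 103/280.

103/280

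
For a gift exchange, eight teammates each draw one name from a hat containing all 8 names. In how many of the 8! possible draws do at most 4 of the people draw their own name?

# with exactly i fixed is C(8,i)·!(8-i); sum over i=0..4:
  i=0: C(8,0)·!8 = 1·14833 = 14833
  i=1: C(8,1)·!7 = 8·1854 = 14832
  i=2: C(8,2)·!6 = 28·265 = 7420
  i=3: C(8,3)·!5 = 56·44 = 2464
  i=4: C(8,4)·!4 = 70·9 = 630
Total = 40179.

40179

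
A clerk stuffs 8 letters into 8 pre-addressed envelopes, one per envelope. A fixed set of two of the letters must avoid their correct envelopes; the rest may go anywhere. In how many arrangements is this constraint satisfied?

30960

Inclusion-exclusion on the 2 forbidden self-matches:
Σ_{j=0}^{2} (-1)^j C(2,j)(8-j)!
= C(2,0)·8! - C(2,1)·7! + C(2,2)·6!
= 40320 - 10080 + 720
= 30960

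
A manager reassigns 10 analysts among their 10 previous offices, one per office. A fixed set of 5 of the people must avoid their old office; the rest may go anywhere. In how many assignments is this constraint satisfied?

Inclusion-exclusion on the 5 forbidden self-matches:
Σ_{j=0}^{5} (-1)^j C(5,j)(10-j)!
= C(5,0)·10! - C(5,1)·9! + C(5,2)·8! - C(5,3)·7! + C(5,4)·6! - C(5,5)·5!
= 3628800 - 1814400 + 403200 - 50400 + 3600 - 120
= 2170680

2170680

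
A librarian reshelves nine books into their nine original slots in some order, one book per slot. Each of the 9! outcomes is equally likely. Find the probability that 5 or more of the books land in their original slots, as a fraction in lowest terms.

1339/362880

Favorable outcomes: Σ_{i≥5} C(9,i)·!(9-i) = 126·9 + 84·2 + 36·1 + 9·0 + 1·1 = 1339.
Total outcomes: 9! = 362880.
Probability = 1339/362880 = 1339/362880.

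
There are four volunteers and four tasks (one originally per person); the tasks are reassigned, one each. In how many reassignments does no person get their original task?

9

Recurrence: !4 = 3·(!3 + !2).
!4 = 3·(2 + 1) = 3·3 = 9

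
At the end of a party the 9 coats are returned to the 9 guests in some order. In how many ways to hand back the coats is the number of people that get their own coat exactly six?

Choose which 6 of the 9 are fixed: C(9,6) = 84.
The other 3 form a derangement: !3 = 2.
Total: 84 × 2 = 168.

168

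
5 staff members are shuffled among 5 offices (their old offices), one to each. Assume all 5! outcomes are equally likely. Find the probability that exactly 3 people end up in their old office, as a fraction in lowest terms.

1/12

Favorable outcomes: C(5,3)·!2 = 10·1 = 10.
Total outcomes: 5! = 120.
Probability = 10/120 = 1/12.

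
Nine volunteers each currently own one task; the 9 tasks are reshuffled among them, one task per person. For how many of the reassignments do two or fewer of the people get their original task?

333737

# with exactly i fixed is C(9,i)·!(9-i); sum over i=0..2:
  i=0: C(9,0)·!9 = 1·133496 = 133496
  i=1: C(9,1)·!8 = 9·14833 = 133497
  i=2: C(9,2)·!7 = 36·1854 = 66744
Total = 333737.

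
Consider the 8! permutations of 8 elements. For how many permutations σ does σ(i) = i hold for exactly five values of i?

Choose which 5 of the 8 are fixed: C(8,5) = 56.
The other 3 form a derangement: !3 = 2.
Total: 56 × 2 = 112.

112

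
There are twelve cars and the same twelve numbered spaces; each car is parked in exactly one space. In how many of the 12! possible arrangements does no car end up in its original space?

176214841

By inclusion-exclusion, !12 = Σ (-1)^k · 12!/k! for k=0..12
= 12! - 12!/1! + 12!/2! - 12!/3! + 12!/4! - 12!/5! + 12!/6! - 12!/7! + 12!/8! - 12!/9! + 12!/10! - 12!/11! + 12!/12!
= 479001600 - 479001600 + 239500800 - 79833600 + 19958400 - 3991680 + 665280 - 95040 + 11880 - 1320 + 132 - 12 + 1
= 176214841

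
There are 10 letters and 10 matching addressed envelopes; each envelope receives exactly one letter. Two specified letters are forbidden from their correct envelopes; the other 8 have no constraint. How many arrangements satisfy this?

2943360

Let A_j be the event that the j-th constrained one is fixed. By inclusion-exclusion over the 2 events:
Σ_{j=0}^{2} (-1)^j C(2,j)(10-j)!
= C(2,0)·10! - C(2,1)·9! + C(2,2)·8!
= 3628800 - 725760 + 40320
= 2943360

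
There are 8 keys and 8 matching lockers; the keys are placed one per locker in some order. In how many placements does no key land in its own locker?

14833

!8 = 8! · Σ_{k=0}^{8} (-1)^k/k!
= 8! - 8!/1! + 8!/2! - 8!/3! + 8!/4! - 8!/5! + 8!/6! - 8!/7! + 8!/8!
= 40320 - 40320 + 20160 - 6720 + 1680 - 336 + 56 - 8 + 1
= 14833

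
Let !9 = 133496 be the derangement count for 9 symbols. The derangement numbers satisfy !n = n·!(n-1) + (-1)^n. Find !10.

1334961

!10 = 10·133496 + 1 = 1334961.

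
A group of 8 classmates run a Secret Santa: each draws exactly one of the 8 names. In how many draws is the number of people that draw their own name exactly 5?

Choose which 5 of the 8 are fixed: C(8,5) = 56.
The other 3 form a derangement: !3 = 2.
Total: 56 × 2 = 112.

112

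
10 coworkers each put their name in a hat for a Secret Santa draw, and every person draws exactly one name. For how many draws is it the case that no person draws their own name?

1334961

The subfactorial !10 = [10!/e] (nearest integer).
10! = 3628800, and 3628800/e ≈ 1334960.92, so !10 = 1334961.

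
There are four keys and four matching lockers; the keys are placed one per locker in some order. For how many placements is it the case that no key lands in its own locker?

The number of derangements of 4 is !4 = Σ_{k=0}^{4} (-1)^k·4!/k!
= 4! - 4!/1! + 4!/2! - 4!/3! + 4!/4!
= 24 - 24 + 12 - 4 + 1
= 9

9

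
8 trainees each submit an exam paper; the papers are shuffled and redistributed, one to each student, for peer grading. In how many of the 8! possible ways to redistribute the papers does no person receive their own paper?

!8 is the nearest integer to 8!/e.
8! = 40320, and 40320/e ≈ 14832.90, so !8 = 14833.

14833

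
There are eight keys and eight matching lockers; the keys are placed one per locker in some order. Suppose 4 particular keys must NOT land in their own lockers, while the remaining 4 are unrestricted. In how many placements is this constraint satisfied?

24024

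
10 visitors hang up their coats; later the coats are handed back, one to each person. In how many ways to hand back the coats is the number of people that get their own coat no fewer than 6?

# with exactly i fixed is C(10,i)·!(10-i); sum over i=6..10:
  i=6: C(10,6)·!4 = 210·9 = 1890
  i=7: C(10,7)·!3 = 120·2 = 240
  i=8: C(10,8)·!2 = 45·1 = 45
  i=9: C(10,9)·!1 = 10·0 = 0
  i=10: C(10,10)·!0 = 1·1 = 1
Total = 2176.

2176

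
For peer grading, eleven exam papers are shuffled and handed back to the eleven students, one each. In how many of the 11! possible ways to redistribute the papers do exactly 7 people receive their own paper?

2970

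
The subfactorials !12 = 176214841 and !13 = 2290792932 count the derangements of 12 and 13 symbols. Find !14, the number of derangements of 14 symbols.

!14 = (14-1)·(!13 + !12) = 13·(2290792932 + 176214841) = 13·2467007773 = 32071101049.

32071101049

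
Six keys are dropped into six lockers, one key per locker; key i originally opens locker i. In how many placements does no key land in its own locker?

265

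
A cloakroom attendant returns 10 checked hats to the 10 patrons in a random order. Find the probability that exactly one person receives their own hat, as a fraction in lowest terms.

16687/45360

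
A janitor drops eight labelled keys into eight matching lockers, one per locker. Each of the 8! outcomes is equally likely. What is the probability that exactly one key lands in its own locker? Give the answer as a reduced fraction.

Favorable outcomes: C(8,1)·!7 = 8·1854 = 14832.
Total outcomes: 8! = 40320.
Probability = 14832/40320 = 103/280.

103/280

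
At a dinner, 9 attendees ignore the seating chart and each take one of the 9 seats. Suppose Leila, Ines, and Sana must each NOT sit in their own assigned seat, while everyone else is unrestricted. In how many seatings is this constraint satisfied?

256320

Inclusion-exclusion on the 3 forbidden self-matches:
Σ_{j=0}^{3} (-1)^j C(3,j)(9-j)!
= C(3,0)·9! - C(3,1)·8! + C(3,2)·7! - C(3,3)·6!
= 362880 - 120960 + 15120 - 720
= 256320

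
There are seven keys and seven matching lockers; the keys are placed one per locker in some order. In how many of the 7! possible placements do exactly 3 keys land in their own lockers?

315

Pick the 3 fixed positions: C(7,3) = 35 ways.
The other 4 form a derangement: !4 = 9.
Total: 35 × 9 = 315.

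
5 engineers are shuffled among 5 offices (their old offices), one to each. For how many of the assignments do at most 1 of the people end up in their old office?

# with exactly i fixed is C(5,i)·!(5-i); sum over i=0..1:
  i=0: C(5,0)·!5 = 1·44 = 44
  i=1: C(5,1)·!4 = 5·9 = 45
Total = 89.

89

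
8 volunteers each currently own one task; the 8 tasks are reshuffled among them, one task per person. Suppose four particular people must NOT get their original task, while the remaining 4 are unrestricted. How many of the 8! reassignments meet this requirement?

24024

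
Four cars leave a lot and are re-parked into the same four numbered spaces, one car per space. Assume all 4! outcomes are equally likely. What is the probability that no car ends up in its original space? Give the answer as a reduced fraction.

3/8

Favorable outcomes: !4 = 9.
Total outcomes: 4! = 24.
Probability = 9/24 = 3/8.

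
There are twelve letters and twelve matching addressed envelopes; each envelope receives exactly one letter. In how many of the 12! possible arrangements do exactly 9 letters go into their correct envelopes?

440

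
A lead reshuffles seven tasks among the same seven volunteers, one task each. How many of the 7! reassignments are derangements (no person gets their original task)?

The number of derangements of 7 is !7 = Σ_{k=0}^{7} (-1)^k·7!/k!
= 7! - 7!/1! + 7!/2! - 7!/3! + 7!/4! - 7!/5! + 7!/6! - 7!/7!
= 5040 - 5040 + 2520 - 840 + 210 - 42 + 7 - 1
= 1854

1854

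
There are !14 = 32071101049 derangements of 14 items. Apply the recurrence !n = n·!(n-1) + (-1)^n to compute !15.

!15 = 15·32071101049 - 1 = 481066515734.

481066515734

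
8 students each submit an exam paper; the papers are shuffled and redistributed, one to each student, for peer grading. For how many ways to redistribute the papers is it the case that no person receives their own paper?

14833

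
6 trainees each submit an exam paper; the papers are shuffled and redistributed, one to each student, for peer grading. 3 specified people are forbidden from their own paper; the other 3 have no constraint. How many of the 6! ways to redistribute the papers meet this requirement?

426

Let A_j be the event that the j-th constrained one is fixed. By inclusion-exclusion over the 3 events:
Σ_{j=0}^{3} (-1)^j C(3,j)(6-j)!
= C(3,0)·6! - C(3,1)·5! + C(3,2)·4! - C(3,3)·3!
= 720 - 360 + 72 - 6
= 426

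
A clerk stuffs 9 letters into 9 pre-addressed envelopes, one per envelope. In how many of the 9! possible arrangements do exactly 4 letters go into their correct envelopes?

5544

Pick the 4 fixed positions: C(9,4) = 126 ways.
The other 5 form a derangement: !5 = 44.
Total: 126 × 44 = 5544.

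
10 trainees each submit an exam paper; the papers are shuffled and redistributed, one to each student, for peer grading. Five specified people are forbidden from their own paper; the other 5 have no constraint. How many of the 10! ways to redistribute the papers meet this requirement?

Inclusion-exclusion on the 5 forbidden self-matches:
Σ_{j=0}^{5} (-1)^j C(5,j)(10-j)!
= C(5,0)·10! - C(5,1)·9! + C(5,2)·8! - C(5,3)·7! + C(5,4)·6! - C(5,5)·5!
= 3628800 - 1814400 + 403200 - 50400 + 3600 - 120
= 2170680

2170680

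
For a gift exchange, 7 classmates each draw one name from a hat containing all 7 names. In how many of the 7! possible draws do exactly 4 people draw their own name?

70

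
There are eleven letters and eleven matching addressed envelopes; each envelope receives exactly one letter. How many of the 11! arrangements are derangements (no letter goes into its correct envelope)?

By inclusion-exclusion, !11 = Σ (-1)^k · 11!/k! for k=0..11
= 11! - 11!/1! + 11!/2! - 11!/3! + 11!/4! - 11!/5! + 11!/6! - 11!/7! + 11!/8! - 11!/9! + 11!/10! - 11!/11!
= 39916800 - 39916800 + 19958400 - 6652800 + 1663200 - 332640 + 55440 - 7920 + 990 - 110 + 11 - 1
= 14684570

14684570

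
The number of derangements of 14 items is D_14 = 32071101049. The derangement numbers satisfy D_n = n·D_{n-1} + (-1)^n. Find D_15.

D_15 = 15·32071101049 - 1 = 481066515734.

481066515734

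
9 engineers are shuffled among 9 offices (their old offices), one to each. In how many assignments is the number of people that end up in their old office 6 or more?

205

Sum C(9,i)·!(9-i) for i = 6..9:
  i=6: C(9,6)·!3 = 84·2 = 168
  i=7: C(9,7)·!2 = 36·1 = 36
  i=8: C(9,8)·!1 = 9·0 = 0
  i=9: C(9,9)·!0 = 1·1 = 1
Total = 205.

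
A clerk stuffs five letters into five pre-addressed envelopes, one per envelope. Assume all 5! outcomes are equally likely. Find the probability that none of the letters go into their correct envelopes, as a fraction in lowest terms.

Favorable outcomes: !5 = 44.
Total outcomes: 5! = 120.
Probability = 44/120 = 11/30.

11/30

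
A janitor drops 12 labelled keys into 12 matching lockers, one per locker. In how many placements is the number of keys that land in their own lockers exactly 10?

66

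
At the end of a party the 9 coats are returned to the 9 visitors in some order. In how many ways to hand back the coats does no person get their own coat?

Use !n = n·!(n-1) + (-1)^n.
!9 = 9·14833 - 1 = 133496

133496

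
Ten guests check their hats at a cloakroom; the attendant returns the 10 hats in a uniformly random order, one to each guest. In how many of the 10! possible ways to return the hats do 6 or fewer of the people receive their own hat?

# with exactly i fixed is C(10,i)·!(10-i); sum over i=0..6:
  i=0: C(10,0)·!10 = 1·1334961 = 1334961
  i=1: C(10,1)·!9 = 10·133496 = 1334960
  i=2: C(10,2)·!8 = 45·14833 = 667485
  i=3: C(10,3)·!7 = 120·1854 = 222480
  i=4: C(10,4)·!6 = 210·265 = 55650
  i=5: C(10,5)·!5 = 252·44 = 11088
  i=6: C(10,6)·!4 = 210·9 = 1890
Total = 3628514.

3628514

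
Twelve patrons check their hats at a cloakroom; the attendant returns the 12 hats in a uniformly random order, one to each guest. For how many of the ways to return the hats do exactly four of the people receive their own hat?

7342335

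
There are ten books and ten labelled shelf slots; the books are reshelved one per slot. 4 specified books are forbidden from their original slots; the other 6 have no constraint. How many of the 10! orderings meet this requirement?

2399760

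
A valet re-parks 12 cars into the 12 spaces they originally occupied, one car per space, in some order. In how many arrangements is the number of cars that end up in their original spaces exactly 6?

244860

Choose which 6 of the 12 are fixed: C(12,6) = 924.
The other 6 form a derangement: !6 = 265.
Total: 924 × 265 = 244860.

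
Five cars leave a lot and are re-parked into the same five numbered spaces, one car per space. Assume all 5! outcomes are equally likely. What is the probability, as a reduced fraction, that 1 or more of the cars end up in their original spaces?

Favorable outcomes: Σ_{i≥1} C(5,i)·!(5-i) = 5·9 + 10·2 + 10·1 + 5·0 + 1·1 = 76.
Total outcomes: 5! = 120.
Probability = 76/120 = 19/30.

19/30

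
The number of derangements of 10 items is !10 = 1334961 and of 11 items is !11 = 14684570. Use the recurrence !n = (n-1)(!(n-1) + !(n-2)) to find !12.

176214841

!12 = (12-1)·(!11 + !10) = 11·(14684570 + 1334961) = 11·16019531 = 176214841.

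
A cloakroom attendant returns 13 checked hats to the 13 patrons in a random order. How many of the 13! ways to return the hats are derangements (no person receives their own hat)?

2290792932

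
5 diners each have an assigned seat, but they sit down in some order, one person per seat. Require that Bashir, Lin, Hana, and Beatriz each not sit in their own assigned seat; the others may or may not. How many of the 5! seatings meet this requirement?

Inclusion-exclusion on the 4 forbidden self-matches:
Σ_{j=0}^{4} (-1)^j C(4,j)(5-j)!
= C(4,0)·5! - C(4,1)·4! + C(4,2)·3! - C(4,3)·2! + C(4,4)·1!
= 120 - 96 + 36 - 8 + 1
= 53

53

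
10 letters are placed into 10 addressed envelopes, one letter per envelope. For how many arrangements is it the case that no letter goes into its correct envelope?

The subfactorial !10 = [10!/e] (nearest integer).
10! = 3628800, and 3628800/e ≈ 1334960.92, so !10 = 1334961.

1334961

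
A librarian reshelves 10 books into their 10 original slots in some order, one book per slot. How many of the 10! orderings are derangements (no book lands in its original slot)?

1334961

By inclusion-exclusion, !10 = Σ (-1)^k · 10!/k! for k=0..10
= 10! - 10!/1! + 10!/2! - 10!/3! + 10!/4! - 10!/5! + 10!/6! - 10!/7! + 10!/8! - 10!/9! + 10!/10!
= 3628800 - 3628800 + 1814400 - 604800 + 151200 - 30240 + 5040 - 720 + 90 - 10 + 1
= 1334961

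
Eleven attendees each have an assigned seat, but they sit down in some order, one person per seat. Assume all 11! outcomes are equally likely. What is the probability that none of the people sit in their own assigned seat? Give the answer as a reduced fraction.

1468457/3991680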